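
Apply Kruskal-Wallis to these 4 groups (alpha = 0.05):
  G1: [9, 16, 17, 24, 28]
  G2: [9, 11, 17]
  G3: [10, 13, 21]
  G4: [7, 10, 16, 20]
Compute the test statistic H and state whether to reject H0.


Step 1: Combine all N = 15 observations and assign midranks.
sorted (value, group, rank): (7,G4,1), (9,G1,2.5), (9,G2,2.5), (10,G3,4.5), (10,G4,4.5), (11,G2,6), (13,G3,7), (16,G1,8.5), (16,G4,8.5), (17,G1,10.5), (17,G2,10.5), (20,G4,12), (21,G3,13), (24,G1,14), (28,G1,15)
Step 2: Sum ranks within each group.
R_1 = 50.5 (n_1 = 5)
R_2 = 19 (n_2 = 3)
R_3 = 24.5 (n_3 = 3)
R_4 = 26 (n_4 = 4)
Step 3: H = 12/(N(N+1)) * sum(R_i^2/n_i) - 3(N+1)
     = 12/(15*16) * (50.5^2/5 + 19^2/3 + 24.5^2/3 + 26^2/4) - 3*16
     = 0.050000 * 999.467 - 48
     = 1.973333.
Step 4: Ties present; correction factor C = 1 - 24/(15^3 - 15) = 0.992857. Corrected H = 1.973333 / 0.992857 = 1.987530.
Step 5: Under H0, H ~ chi^2(3); p-value = 0.574999.
Step 6: alpha = 0.05. fail to reject H0.

H = 1.9875, df = 3, p = 0.574999, fail to reject H0.


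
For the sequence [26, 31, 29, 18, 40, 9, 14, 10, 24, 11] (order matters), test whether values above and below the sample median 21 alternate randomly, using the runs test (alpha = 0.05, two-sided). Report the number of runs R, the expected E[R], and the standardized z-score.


Step 1: Compute median = 21; label A = above, B = below.
Labels in order: AAABABBBAB  (n_A = 5, n_B = 5)
Step 2: Count runs R = 6.
Step 3: Under H0 (random ordering), E[R] = 2*n_A*n_B/(n_A+n_B) + 1 = 2*5*5/10 + 1 = 6.0000.
        Var[R] = 2*n_A*n_B*(2*n_A*n_B - n_A - n_B) / ((n_A+n_B)^2 * (n_A+n_B-1)) = 2000/900 = 2.2222.
        SD[R] = 1.4907.
Step 4: R = E[R], so z = 0 with no continuity correction.
Step 5: Two-sided p-value via normal approximation = 2*(1 - Phi(|z|)) = 1.000000.
Step 6: alpha = 0.05. fail to reject H0.

R = 6, z = 0.0000, p = 1.000000, fail to reject H0.


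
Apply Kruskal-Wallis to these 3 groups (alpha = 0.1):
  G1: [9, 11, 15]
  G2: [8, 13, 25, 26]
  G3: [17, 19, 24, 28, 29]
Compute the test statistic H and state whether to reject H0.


Step 1: Combine all N = 12 observations and assign midranks.
sorted (value, group, rank): (8,G2,1), (9,G1,2), (11,G1,3), (13,G2,4), (15,G1,5), (17,G3,6), (19,G3,7), (24,G3,8), (25,G2,9), (26,G2,10), (28,G3,11), (29,G3,12)
Step 2: Sum ranks within each group.
R_1 = 10 (n_1 = 3)
R_2 = 24 (n_2 = 4)
R_3 = 44 (n_3 = 5)
Step 3: H = 12/(N(N+1)) * sum(R_i^2/n_i) - 3(N+1)
     = 12/(12*13) * (10^2/3 + 24^2/4 + 44^2/5) - 3*13
     = 0.076923 * 564.533 - 39
     = 4.425641.
Step 4: No ties, so H is used without correction.
Step 5: Under H0, H ~ chi^2(2); p-value = 0.109392.
Step 6: alpha = 0.1. fail to reject H0.

H = 4.4256, df = 2, p = 0.109392, fail to reject H0.


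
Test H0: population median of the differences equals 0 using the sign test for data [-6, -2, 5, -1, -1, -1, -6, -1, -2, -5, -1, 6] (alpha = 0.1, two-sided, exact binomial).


Step 1: Discard zero differences. Original n = 12; n_eff = number of nonzero differences = 12.
Nonzero differences (with sign): -6, -2, +5, -1, -1, -1, -6, -1, -2, -5, -1, +6
Step 2: Count signs: positive = 2, negative = 10.
Step 3: Under H0: P(positive) = 0.5, so the number of positives S ~ Bin(12, 0.5).
Step 4: Two-sided exact p-value = sum of Bin(12,0.5) probabilities at or below the observed probability = 0.038574.
Step 5: alpha = 0.1. reject H0.

n_eff = 12, pos = 2, neg = 10, p = 0.038574, reject H0.


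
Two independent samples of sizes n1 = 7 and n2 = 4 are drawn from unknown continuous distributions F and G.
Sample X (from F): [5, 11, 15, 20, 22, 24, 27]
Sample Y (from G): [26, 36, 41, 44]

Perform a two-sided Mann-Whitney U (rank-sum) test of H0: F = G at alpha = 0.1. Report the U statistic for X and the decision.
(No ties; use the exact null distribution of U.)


Step 1: Combine and sort all 11 observations; assign midranks.
sorted (value, group): (5,X), (11,X), (15,X), (20,X), (22,X), (24,X), (26,Y), (27,X), (36,Y), (41,Y), (44,Y)
ranks: 5->1, 11->2, 15->3, 20->4, 22->5, 24->6, 26->7, 27->8, 36->9, 41->10, 44->11
Step 2: Rank sum for X: R1 = 1 + 2 + 3 + 4 + 5 + 6 + 8 = 29.
Step 3: U_X = R1 - n1(n1+1)/2 = 29 - 7*8/2 = 29 - 28 = 1.
       U_Y = n1*n2 - U_X = 28 - 1 = 27.
Step 4: No ties, so the exact null distribution of U (based on enumerating the C(11,7) = 330 equally likely rank assignments) gives the two-sided p-value.
Step 5: p-value = 0.012121; compare to alpha = 0.1. reject H0.

U_X = 1, p = 0.012121, reject H0 at alpha = 0.1.


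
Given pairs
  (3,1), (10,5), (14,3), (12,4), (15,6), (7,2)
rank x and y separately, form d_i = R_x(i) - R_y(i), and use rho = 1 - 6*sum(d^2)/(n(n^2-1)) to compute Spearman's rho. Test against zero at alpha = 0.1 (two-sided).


Step 1: Rank x and y separately (midranks; no ties here).
rank(x): 3->1, 10->3, 14->5, 12->4, 15->6, 7->2
rank(y): 1->1, 5->5, 3->3, 4->4, 6->6, 2->2
Step 2: d_i = R_x(i) - R_y(i); compute d_i^2.
  (1-1)^2=0, (3-5)^2=4, (5-3)^2=4, (4-4)^2=0, (6-6)^2=0, (2-2)^2=0
sum(d^2) = 8.
Step 3: rho = 1 - 6*8 / (6*(6^2 - 1)) = 1 - 48/210 = 0.771429.
Step 4: Under H0, t = rho * sqrt((n-2)/(1-rho^2)) = 2.4247 ~ t(4).
Step 5: Two-sided p-value from the t-distribution with 4 df = 0.072397.
Step 6: alpha = 0.1. reject H0.

rho = 0.7714, p = 0.072397, reject H0 at alpha = 0.1.


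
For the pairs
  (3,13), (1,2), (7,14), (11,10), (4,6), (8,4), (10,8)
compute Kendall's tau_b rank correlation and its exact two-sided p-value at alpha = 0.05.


Step 1: Enumerate the 21 unordered pairs (i,j) with i<j and classify each by sign(x_j-x_i) * sign(y_j-y_i).
  (1,2):dx=-2,dy=-11->C; (1,3):dx=+4,dy=+1->C; (1,4):dx=+8,dy=-3->D; (1,5):dx=+1,dy=-7->D
  (1,6):dx=+5,dy=-9->D; (1,7):dx=+7,dy=-5->D; (2,3):dx=+6,dy=+12->C; (2,4):dx=+10,dy=+8->C
  (2,5):dx=+3,dy=+4->C; (2,6):dx=+7,dy=+2->C; (2,7):dx=+9,dy=+6->C; (3,4):dx=+4,dy=-4->D
  (3,5):dx=-3,dy=-8->C; (3,6):dx=+1,dy=-10->D; (3,7):dx=+3,dy=-6->D; (4,5):dx=-7,dy=-4->C
  (4,6):dx=-3,dy=-6->C; (4,7):dx=-1,dy=-2->C; (5,6):dx=+4,dy=-2->D; (5,7):dx=+6,dy=+2->C
  (6,7):dx=+2,dy=+4->C
Step 2: C = 13, D = 8, total pairs = 21.
Step 3: tau = (C - D)/(n(n-1)/2) = (13 - 8)/21 = 0.238095.
Step 4: Exact two-sided p-value (enumerate n! = 5040 permutations of y under H0): p = 0.561905.
Step 5: alpha = 0.05. fail to reject H0.

tau_b = 0.2381 (C=13, D=8), p = 0.561905, fail to reject H0.


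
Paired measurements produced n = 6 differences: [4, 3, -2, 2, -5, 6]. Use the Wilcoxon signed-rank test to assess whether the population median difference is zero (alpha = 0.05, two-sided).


Step 1: Drop any zero differences (none here) and take |d_i|.
|d| = [4, 3, 2, 2, 5, 6]
Step 2: Midrank |d_i| (ties get averaged ranks).
ranks: |4|->4, |3|->3, |2|->1.5, |2|->1.5, |5|->5, |6|->6
Step 3: Attach original signs; sum ranks with positive sign and with negative sign.
W+ = 4 + 3 + 1.5 + 6 = 14.5
W- = 1.5 + 5 = 6.5
(Check: W+ + W- = 21 should equal n(n+1)/2 = 21.)
Step 4: Test statistic W = min(W+, W-) = 6.5.
Step 5: Ties in |d|, so use the tie-corrected normal approximation.
        E[W] = n(n+1)/4 = 6*7/4 = 10.5.
        Tie groups: |d|=2 (t=2); sum(t^3 - t) = 6.
        Var[W] = n(n+1)(2n+1)/24 - sum(t^3-t)/48 = 546/24 - 6/48 = 22.625.
        z = (W - E[W]) / sqrt(Var[W]) = (6.5 - 10.5) / 4.7566 = -0.8409.
        Two-sided p = 2*Phi(z) = 0.400381.
Step 6: alpha = 0.05. fail to reject H0.

W+ = 14.5, W- = 6.5, W = min = 6.5, p = 0.400381, fail to reject H0.


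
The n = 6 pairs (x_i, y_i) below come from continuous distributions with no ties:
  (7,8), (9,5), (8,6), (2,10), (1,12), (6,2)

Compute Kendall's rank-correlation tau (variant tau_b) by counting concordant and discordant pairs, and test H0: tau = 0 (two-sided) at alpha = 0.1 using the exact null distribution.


Step 1: Enumerate the 15 unordered pairs (i,j) with i<j and classify each by sign(x_j-x_i) * sign(y_j-y_i).
  (1,2):dx=+2,dy=-3->D; (1,3):dx=+1,dy=-2->D; (1,4):dx=-5,dy=+2->D; (1,5):dx=-6,dy=+4->D
  (1,6):dx=-1,dy=-6->C; (2,3):dx=-1,dy=+1->D; (2,4):dx=-7,dy=+5->D; (2,5):dx=-8,dy=+7->D
  (2,6):dx=-3,dy=-3->C; (3,4):dx=-6,dy=+4->D; (3,5):dx=-7,dy=+6->D; (3,6):dx=-2,dy=-4->C
  (4,5):dx=-1,dy=+2->D; (4,6):dx=+4,dy=-8->D; (5,6):dx=+5,dy=-10->D
Step 2: C = 3, D = 12, total pairs = 15.
Step 3: tau = (C - D)/(n(n-1)/2) = (3 - 12)/15 = -0.600000.
Step 4: Exact two-sided p-value (enumerate n! = 720 permutations of y under H0): p = 0.136111.
Step 5: alpha = 0.1. fail to reject H0.

tau_b = -0.6000 (C=3, D=12), p = 0.136111, fail to reject H0.


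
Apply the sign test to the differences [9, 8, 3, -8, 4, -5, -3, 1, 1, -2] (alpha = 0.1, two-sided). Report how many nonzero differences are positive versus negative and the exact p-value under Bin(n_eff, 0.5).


Step 1: Discard zero differences. Original n = 10; n_eff = number of nonzero differences = 10.
Nonzero differences (with sign): +9, +8, +3, -8, +4, -5, -3, +1, +1, -2
Step 2: Count signs: positive = 6, negative = 4.
Step 3: Under H0: P(positive) = 0.5, so the number of positives S ~ Bin(10, 0.5).
Step 4: Two-sided exact p-value = sum of Bin(10,0.5) probabilities at or below the observed probability = 0.753906.
Step 5: alpha = 0.1. fail to reject H0.

n_eff = 10, pos = 6, neg = 4, p = 0.753906, fail to reject H0.


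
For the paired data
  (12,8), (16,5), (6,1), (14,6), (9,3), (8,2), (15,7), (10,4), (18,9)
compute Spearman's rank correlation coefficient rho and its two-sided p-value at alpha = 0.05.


Step 1: Rank x and y separately (midranks; no ties here).
rank(x): 12->5, 16->8, 6->1, 14->6, 9->3, 8->2, 15->7, 10->4, 18->9
rank(y): 8->8, 5->5, 1->1, 6->6, 3->3, 2->2, 7->7, 4->4, 9->9
Step 2: d_i = R_x(i) - R_y(i); compute d_i^2.
  (5-8)^2=9, (8-5)^2=9, (1-1)^2=0, (6-6)^2=0, (3-3)^2=0, (2-2)^2=0, (7-7)^2=0, (4-4)^2=0, (9-9)^2=0
sum(d^2) = 18.
Step 3: rho = 1 - 6*18 / (9*(9^2 - 1)) = 1 - 108/720 = 0.850000.
Step 4: Under H0, t = rho * sqrt((n-2)/(1-rho^2)) = 4.2691 ~ t(7).
Step 5: Two-sided p-value from the t-distribution with 7 df = 0.003705.
Step 6: alpha = 0.05. reject H0.

rho = 0.8500, p = 0.003705, reject H0 at alpha = 0.05.


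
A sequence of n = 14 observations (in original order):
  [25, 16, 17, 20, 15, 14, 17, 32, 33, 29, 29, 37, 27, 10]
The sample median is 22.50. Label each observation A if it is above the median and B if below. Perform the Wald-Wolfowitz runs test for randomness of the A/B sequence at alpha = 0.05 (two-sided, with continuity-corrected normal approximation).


Step 1: Compute median = 22.50; label A = above, B = below.
Labels in order: ABBBBBBAAAAAAB  (n_A = 7, n_B = 7)
Step 2: Count runs R = 4.
Step 3: Under H0 (random ordering), E[R] = 2*n_A*n_B/(n_A+n_B) + 1 = 2*7*7/14 + 1 = 8.0000.
        Var[R] = 2*n_A*n_B*(2*n_A*n_B - n_A - n_B) / ((n_A+n_B)^2 * (n_A+n_B-1)) = 8232/2548 = 3.2308.
        SD[R] = 1.7974.
Step 4: Continuity-corrected z = (R + 0.5 - E[R]) / SD[R] = (4 + 0.5 - 8.0000) / 1.7974 = -1.9472.
Step 5: Two-sided p-value via normal approximation = 2*(1 - Phi(|z|)) = 0.051508.
Step 6: alpha = 0.05. fail to reject H0.

R = 4, z = -1.9472, p = 0.051508, fail to reject H0.


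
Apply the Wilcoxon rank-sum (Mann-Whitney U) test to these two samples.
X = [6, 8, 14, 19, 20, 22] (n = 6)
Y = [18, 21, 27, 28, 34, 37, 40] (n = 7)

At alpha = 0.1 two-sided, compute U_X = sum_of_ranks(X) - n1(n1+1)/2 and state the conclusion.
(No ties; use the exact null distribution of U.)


Step 1: Combine and sort all 13 observations; assign midranks.
sorted (value, group): (6,X), (8,X), (14,X), (18,Y), (19,X), (20,X), (21,Y), (22,X), (27,Y), (28,Y), (34,Y), (37,Y), (40,Y)
ranks: 6->1, 8->2, 14->3, 18->4, 19->5, 20->6, 21->7, 22->8, 27->9, 28->10, 34->11, 37->12, 40->13
Step 2: Rank sum for X: R1 = 1 + 2 + 3 + 5 + 6 + 8 = 25.
Step 3: U_X = R1 - n1(n1+1)/2 = 25 - 6*7/2 = 25 - 21 = 4.
       U_Y = n1*n2 - U_X = 42 - 4 = 38.
Step 4: No ties, so the exact null distribution of U (based on enumerating the C(13,6) = 1716 equally likely rank assignments) gives the two-sided p-value.
Step 5: p-value = 0.013986; compare to alpha = 0.1. reject H0.

U_X = 4, p = 0.013986, reject H0 at alpha = 0.1.


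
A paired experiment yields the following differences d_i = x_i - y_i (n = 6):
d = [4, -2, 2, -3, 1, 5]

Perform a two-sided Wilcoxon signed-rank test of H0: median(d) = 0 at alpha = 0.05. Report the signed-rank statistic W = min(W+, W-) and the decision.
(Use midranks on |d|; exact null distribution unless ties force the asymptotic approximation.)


Step 1: Drop any zero differences (none here) and take |d_i|.
|d| = [4, 2, 2, 3, 1, 5]
Step 2: Midrank |d_i| (ties get averaged ranks).
ranks: |4|->5, |2|->2.5, |2|->2.5, |3|->4, |1|->1, |5|->6
Step 3: Attach original signs; sum ranks with positive sign and with negative sign.
W+ = 5 + 2.5 + 1 + 6 = 14.5
W- = 2.5 + 4 = 6.5
(Check: W+ + W- = 21 should equal n(n+1)/2 = 21.)
Step 4: Test statistic W = min(W+, W-) = 6.5.
Step 5: Ties in |d|, so use the tie-corrected normal approximation.
        E[W] = n(n+1)/4 = 6*7/4 = 10.5.
        Tie groups: |d|=2 (t=2); sum(t^3 - t) = 6.
        Var[W] = n(n+1)(2n+1)/24 - sum(t^3-t)/48 = 546/24 - 6/48 = 22.625.
        z = (W - E[W]) / sqrt(Var[W]) = (6.5 - 10.5) / 4.7566 = -0.8409.
        Two-sided p = 2*Phi(z) = 0.400381.
Step 6: alpha = 0.05. fail to reject H0.

W+ = 14.5, W- = 6.5, W = min = 6.5, p = 0.400381, fail to reject H0.


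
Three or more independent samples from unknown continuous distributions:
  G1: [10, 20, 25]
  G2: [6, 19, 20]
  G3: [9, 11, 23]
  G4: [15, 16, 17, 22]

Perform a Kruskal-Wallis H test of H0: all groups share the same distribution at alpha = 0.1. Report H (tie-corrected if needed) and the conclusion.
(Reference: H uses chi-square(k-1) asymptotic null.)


Step 1: Combine all N = 13 observations and assign midranks.
sorted (value, group, rank): (6,G2,1), (9,G3,2), (10,G1,3), (11,G3,4), (15,G4,5), (16,G4,6), (17,G4,7), (19,G2,8), (20,G1,9.5), (20,G2,9.5), (22,G4,11), (23,G3,12), (25,G1,13)
Step 2: Sum ranks within each group.
R_1 = 25.5 (n_1 = 3)
R_2 = 18.5 (n_2 = 3)
R_3 = 18 (n_3 = 3)
R_4 = 29 (n_4 = 4)
Step 3: H = 12/(N(N+1)) * sum(R_i^2/n_i) - 3(N+1)
     = 12/(13*14) * (25.5^2/3 + 18.5^2/3 + 18^2/3 + 29^2/4) - 3*14
     = 0.065934 * 649.083 - 42
     = 0.796703.
Step 4: Ties present; correction factor C = 1 - 6/(13^3 - 13) = 0.997253. Corrected H = 0.796703 / 0.997253 = 0.798898.
Step 5: Under H0, H ~ chi^2(3); p-value = 0.849731.
Step 6: alpha = 0.1. fail to reject H0.

H = 0.7989, df = 3, p = 0.849731, fail to reject H0.


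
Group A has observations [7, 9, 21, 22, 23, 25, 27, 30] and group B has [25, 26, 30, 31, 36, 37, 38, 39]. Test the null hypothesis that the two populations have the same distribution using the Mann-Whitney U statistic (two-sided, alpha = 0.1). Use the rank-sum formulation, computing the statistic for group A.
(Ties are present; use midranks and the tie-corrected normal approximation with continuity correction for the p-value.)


Step 1: Combine and sort all 16 observations; assign midranks.
sorted (value, group): (7,X), (9,X), (21,X), (22,X), (23,X), (25,X), (25,Y), (26,Y), (27,X), (30,X), (30,Y), (31,Y), (36,Y), (37,Y), (38,Y), (39,Y)
ranks: 7->1, 9->2, 21->3, 22->4, 23->5, 25->6.5, 25->6.5, 26->8, 27->9, 30->10.5, 30->10.5, 31->12, 36->13, 37->14, 38->15, 39->16
Step 2: Rank sum for X: R1 = 1 + 2 + 3 + 4 + 5 + 6.5 + 9 + 10.5 = 41.
Step 3: U_X = R1 - n1(n1+1)/2 = 41 - 8*9/2 = 41 - 36 = 5.
       U_Y = n1*n2 - U_X = 64 - 5 = 59.
Step 4: Ties are present, so use the tie-corrected normal approximation (with continuity correction) for the p-value.
Step 5: p-value = 0.005317; compare to alpha = 0.1. reject H0.

U_X = 5, p = 0.005317, reject H0 at alpha = 0.1.


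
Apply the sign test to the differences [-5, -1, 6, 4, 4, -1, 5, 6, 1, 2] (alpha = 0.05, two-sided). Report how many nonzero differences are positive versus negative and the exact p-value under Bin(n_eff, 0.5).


Step 1: Discard zero differences. Original n = 10; n_eff = number of nonzero differences = 10.
Nonzero differences (with sign): -5, -1, +6, +4, +4, -1, +5, +6, +1, +2
Step 2: Count signs: positive = 7, negative = 3.
Step 3: Under H0: P(positive) = 0.5, so the number of positives S ~ Bin(10, 0.5).
Step 4: Two-sided exact p-value = sum of Bin(10,0.5) probabilities at or below the observed probability = 0.343750.
Step 5: alpha = 0.05. fail to reject H0.

n_eff = 10, pos = 7, neg = 3, p = 0.343750, fail to reject H0.


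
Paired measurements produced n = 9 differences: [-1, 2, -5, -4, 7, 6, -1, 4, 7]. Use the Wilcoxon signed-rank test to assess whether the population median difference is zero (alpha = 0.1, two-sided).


Step 1: Drop any zero differences (none here) and take |d_i|.
|d| = [1, 2, 5, 4, 7, 6, 1, 4, 7]
Step 2: Midrank |d_i| (ties get averaged ranks).
ranks: |1|->1.5, |2|->3, |5|->6, |4|->4.5, |7|->8.5, |6|->7, |1|->1.5, |4|->4.5, |7|->8.5
Step 3: Attach original signs; sum ranks with positive sign and with negative sign.
W+ = 3 + 8.5 + 7 + 4.5 + 8.5 = 31.5
W- = 1.5 + 6 + 4.5 + 1.5 = 13.5
(Check: W+ + W- = 45 should equal n(n+1)/2 = 45.)
Step 4: Test statistic W = min(W+, W-) = 13.5.
Step 5: Ties in |d|, so use the tie-corrected normal approximation.
        E[W] = n(n+1)/4 = 9*10/4 = 22.5.
        Tie groups: |d|=1 (t=2), |d|=4 (t=2), |d|=7 (t=2); sum(t^3 - t) = 18.
        Var[W] = n(n+1)(2n+1)/24 - sum(t^3-t)/48 = 1710/24 - 18/48 = 70.875.
        z = (W - E[W]) / sqrt(Var[W]) = (13.5 - 22.5) / 8.4187 = -1.0690.
        Two-sided p = 2*Phi(z) = 0.285049.
Step 6: alpha = 0.1. fail to reject H0.

W+ = 31.5, W- = 13.5, W = min = 13.5, p = 0.285049, fail to reject H0.


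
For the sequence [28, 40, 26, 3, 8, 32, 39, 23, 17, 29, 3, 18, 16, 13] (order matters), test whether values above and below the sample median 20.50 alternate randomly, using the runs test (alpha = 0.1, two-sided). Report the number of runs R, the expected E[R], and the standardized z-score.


Step 1: Compute median = 20.50; label A = above, B = below.
Labels in order: AAABBAAABABBBB  (n_A = 7, n_B = 7)
Step 2: Count runs R = 6.
Step 3: Under H0 (random ordering), E[R] = 2*n_A*n_B/(n_A+n_B) + 1 = 2*7*7/14 + 1 = 8.0000.
        Var[R] = 2*n_A*n_B*(2*n_A*n_B - n_A - n_B) / ((n_A+n_B)^2 * (n_A+n_B-1)) = 8232/2548 = 3.2308.
        SD[R] = 1.7974.
Step 4: Continuity-corrected z = (R + 0.5 - E[R]) / SD[R] = (6 + 0.5 - 8.0000) / 1.7974 = -0.8345.
Step 5: Two-sided p-value via normal approximation = 2*(1 - Phi(|z|)) = 0.403986.
Step 6: alpha = 0.1. fail to reject H0.

R = 6, z = -0.8345, p = 0.403986, fail to reject H0.


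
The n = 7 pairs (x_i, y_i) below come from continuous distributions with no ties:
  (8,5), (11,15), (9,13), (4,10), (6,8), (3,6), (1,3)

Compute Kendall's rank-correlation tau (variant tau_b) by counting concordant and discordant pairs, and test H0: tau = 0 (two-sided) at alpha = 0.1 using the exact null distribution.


Step 1: Enumerate the 21 unordered pairs (i,j) with i<j and classify each by sign(x_j-x_i) * sign(y_j-y_i).
  (1,2):dx=+3,dy=+10->C; (1,3):dx=+1,dy=+8->C; (1,4):dx=-4,dy=+5->D; (1,5):dx=-2,dy=+3->D
  (1,6):dx=-5,dy=+1->D; (1,7):dx=-7,dy=-2->C; (2,3):dx=-2,dy=-2->C; (2,4):dx=-7,dy=-5->C
  (2,5):dx=-5,dy=-7->C; (2,6):dx=-8,dy=-9->C; (2,7):dx=-10,dy=-12->C; (3,4):dx=-5,dy=-3->C
  (3,5):dx=-3,dy=-5->C; (3,6):dx=-6,dy=-7->C; (3,7):dx=-8,dy=-10->C; (4,5):dx=+2,dy=-2->D
  (4,6):dx=-1,dy=-4->C; (4,7):dx=-3,dy=-7->C; (5,6):dx=-3,dy=-2->C; (5,7):dx=-5,dy=-5->C
  (6,7):dx=-2,dy=-3->C
Step 2: C = 17, D = 4, total pairs = 21.
Step 3: tau = (C - D)/(n(n-1)/2) = (17 - 4)/21 = 0.619048.
Step 4: Exact two-sided p-value (enumerate n! = 5040 permutations of y under H0): p = 0.069048.
Step 5: alpha = 0.1. reject H0.

tau_b = 0.6190 (C=17, D=4), p = 0.069048, reject H0.


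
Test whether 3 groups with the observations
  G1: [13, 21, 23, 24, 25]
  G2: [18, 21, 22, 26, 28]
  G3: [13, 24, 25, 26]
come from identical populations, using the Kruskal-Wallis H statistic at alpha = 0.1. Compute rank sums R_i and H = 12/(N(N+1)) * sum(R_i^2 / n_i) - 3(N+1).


Step 1: Combine all N = 14 observations and assign midranks.
sorted (value, group, rank): (13,G1,1.5), (13,G3,1.5), (18,G2,3), (21,G1,4.5), (21,G2,4.5), (22,G2,6), (23,G1,7), (24,G1,8.5), (24,G3,8.5), (25,G1,10.5), (25,G3,10.5), (26,G2,12.5), (26,G3,12.5), (28,G2,14)
Step 2: Sum ranks within each group.
R_1 = 32 (n_1 = 5)
R_2 = 40 (n_2 = 5)
R_3 = 33 (n_3 = 4)
Step 3: H = 12/(N(N+1)) * sum(R_i^2/n_i) - 3(N+1)
     = 12/(14*15) * (32^2/5 + 40^2/5 + 33^2/4) - 3*15
     = 0.057143 * 797.05 - 45
     = 0.545714.
Step 4: Ties present; correction factor C = 1 - 30/(14^3 - 14) = 0.989011. Corrected H = 0.545714 / 0.989011 = 0.551778.
Step 5: Under H0, H ~ chi^2(2); p-value = 0.758897.
Step 6: alpha = 0.1. fail to reject H0.

H = 0.5518, df = 2, p = 0.758897, fail to reject H0.


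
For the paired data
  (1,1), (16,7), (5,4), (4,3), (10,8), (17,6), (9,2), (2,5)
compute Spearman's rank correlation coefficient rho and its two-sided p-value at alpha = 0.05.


Step 1: Rank x and y separately (midranks; no ties here).
rank(x): 1->1, 16->7, 5->4, 4->3, 10->6, 17->8, 9->5, 2->2
rank(y): 1->1, 7->7, 4->4, 3->3, 8->8, 6->6, 2->2, 5->5
Step 2: d_i = R_x(i) - R_y(i); compute d_i^2.
  (1-1)^2=0, (7-7)^2=0, (4-4)^2=0, (3-3)^2=0, (6-8)^2=4, (8-6)^2=4, (5-2)^2=9, (2-5)^2=9
sum(d^2) = 26.
Step 3: rho = 1 - 6*26 / (8*(8^2 - 1)) = 1 - 156/504 = 0.690476.
Step 4: Under H0, t = rho * sqrt((n-2)/(1-rho^2)) = 2.3382 ~ t(6).
Step 5: Two-sided p-value from the t-distribution with 6 df = 0.057990.
Step 6: alpha = 0.05. fail to reject H0.

rho = 0.6905, p = 0.057990, fail to reject H0 at alpha = 0.05.


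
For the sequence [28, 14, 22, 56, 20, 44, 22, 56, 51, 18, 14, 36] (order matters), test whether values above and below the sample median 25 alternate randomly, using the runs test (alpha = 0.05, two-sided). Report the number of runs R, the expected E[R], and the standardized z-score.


Step 1: Compute median = 25; label A = above, B = below.
Labels in order: ABBABABAABBA  (n_A = 6, n_B = 6)
Step 2: Count runs R = 9.
Step 3: Under H0 (random ordering), E[R] = 2*n_A*n_B/(n_A+n_B) + 1 = 2*6*6/12 + 1 = 7.0000.
        Var[R] = 2*n_A*n_B*(2*n_A*n_B - n_A - n_B) / ((n_A+n_B)^2 * (n_A+n_B-1)) = 4320/1584 = 2.7273.
        SD[R] = 1.6514.
Step 4: Continuity-corrected z = (R - 0.5 - E[R]) / SD[R] = (9 - 0.5 - 7.0000) / 1.6514 = 0.9083.
Step 5: Two-sided p-value via normal approximation = 2*(1 - Phi(|z|)) = 0.363722.
Step 6: alpha = 0.05. fail to reject H0.

R = 9, z = 0.9083, p = 0.363722, fail to reject H0.


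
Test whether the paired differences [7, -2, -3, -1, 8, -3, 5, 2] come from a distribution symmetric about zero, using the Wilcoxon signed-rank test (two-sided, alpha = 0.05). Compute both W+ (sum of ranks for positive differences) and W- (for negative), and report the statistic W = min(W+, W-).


Step 1: Drop any zero differences (none here) and take |d_i|.
|d| = [7, 2, 3, 1, 8, 3, 5, 2]
Step 2: Midrank |d_i| (ties get averaged ranks).
ranks: |7|->7, |2|->2.5, |3|->4.5, |1|->1, |8|->8, |3|->4.5, |5|->6, |2|->2.5
Step 3: Attach original signs; sum ranks with positive sign and with negative sign.
W+ = 7 + 8 + 6 + 2.5 = 23.5
W- = 2.5 + 4.5 + 1 + 4.5 = 12.5
(Check: W+ + W- = 36 should equal n(n+1)/2 = 36.)
Step 4: Test statistic W = min(W+, W-) = 12.5.
Step 5: Ties in |d|, so use the tie-corrected normal approximation.
        E[W] = n(n+1)/4 = 8*9/4 = 18.
        Tie groups: |d|=2 (t=2), |d|=3 (t=2); sum(t^3 - t) = 12.
        Var[W] = n(n+1)(2n+1)/24 - sum(t^3-t)/48 = 1224/24 - 12/48 = 50.75.
        z = (W - E[W]) / sqrt(Var[W]) = (12.5 - 18) / 7.1239 = -0.7720.
        Two-sided p = 2*Phi(z) = 0.440086.
Step 6: alpha = 0.05. fail to reject H0.

W+ = 23.5, W- = 12.5, W = min = 12.5, p = 0.440086, fail to reject H0.


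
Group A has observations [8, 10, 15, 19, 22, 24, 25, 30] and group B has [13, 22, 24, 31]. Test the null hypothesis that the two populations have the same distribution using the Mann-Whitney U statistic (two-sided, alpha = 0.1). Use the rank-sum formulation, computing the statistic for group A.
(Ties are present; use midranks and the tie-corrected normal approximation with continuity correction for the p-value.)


Step 1: Combine and sort all 12 observations; assign midranks.
sorted (value, group): (8,X), (10,X), (13,Y), (15,X), (19,X), (22,X), (22,Y), (24,X), (24,Y), (25,X), (30,X), (31,Y)
ranks: 8->1, 10->2, 13->3, 15->4, 19->5, 22->6.5, 22->6.5, 24->8.5, 24->8.5, 25->10, 30->11, 31->12
Step 2: Rank sum for X: R1 = 1 + 2 + 4 + 5 + 6.5 + 8.5 + 10 + 11 = 48.
Step 3: U_X = R1 - n1(n1+1)/2 = 48 - 8*9/2 = 48 - 36 = 12.
       U_Y = n1*n2 - U_X = 32 - 12 = 20.
Step 4: Ties are present, so use the tie-corrected normal approximation (with continuity correction) for the p-value.
Step 5: p-value = 0.550818; compare to alpha = 0.1. fail to reject H0.

U_X = 12, p = 0.550818, fail to reject H0 at alpha = 0.1.


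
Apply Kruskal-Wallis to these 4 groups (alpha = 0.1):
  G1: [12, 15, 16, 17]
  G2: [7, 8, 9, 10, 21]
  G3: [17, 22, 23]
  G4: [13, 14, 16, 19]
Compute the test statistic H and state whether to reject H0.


Step 1: Combine all N = 16 observations and assign midranks.
sorted (value, group, rank): (7,G2,1), (8,G2,2), (9,G2,3), (10,G2,4), (12,G1,5), (13,G4,6), (14,G4,7), (15,G1,8), (16,G1,9.5), (16,G4,9.5), (17,G1,11.5), (17,G3,11.5), (19,G4,13), (21,G2,14), (22,G3,15), (23,G3,16)
Step 2: Sum ranks within each group.
R_1 = 34 (n_1 = 4)
R_2 = 24 (n_2 = 5)
R_3 = 42.5 (n_3 = 3)
R_4 = 35.5 (n_4 = 4)
Step 3: H = 12/(N(N+1)) * sum(R_i^2/n_i) - 3(N+1)
     = 12/(16*17) * (34^2/4 + 24^2/5 + 42.5^2/3 + 35.5^2/4) - 3*17
     = 0.044118 * 1321.35 - 51
     = 7.294669.
Step 4: Ties present; correction factor C = 1 - 12/(16^3 - 16) = 0.997059. Corrected H = 7.294669 / 0.997059 = 7.316187.
Step 5: Under H0, H ~ chi^2(3); p-value = 0.062474.
Step 6: alpha = 0.1. reject H0.

H = 7.3162, df = 3, p = 0.062474, reject H0.


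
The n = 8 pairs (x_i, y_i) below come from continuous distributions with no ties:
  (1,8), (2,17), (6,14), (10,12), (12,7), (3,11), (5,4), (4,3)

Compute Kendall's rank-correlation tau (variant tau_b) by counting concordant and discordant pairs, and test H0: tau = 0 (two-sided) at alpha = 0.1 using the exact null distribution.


Step 1: Enumerate the 28 unordered pairs (i,j) with i<j and classify each by sign(x_j-x_i) * sign(y_j-y_i).
  (1,2):dx=+1,dy=+9->C; (1,3):dx=+5,dy=+6->C; (1,4):dx=+9,dy=+4->C; (1,5):dx=+11,dy=-1->D
  (1,6):dx=+2,dy=+3->C; (1,7):dx=+4,dy=-4->D; (1,8):dx=+3,dy=-5->D; (2,3):dx=+4,dy=-3->D
  (2,4):dx=+8,dy=-5->D; (2,5):dx=+10,dy=-10->D; (2,6):dx=+1,dy=-6->D; (2,7):dx=+3,dy=-13->D
  (2,8):dx=+2,dy=-14->D; (3,4):dx=+4,dy=-2->D; (3,5):dx=+6,dy=-7->D; (3,6):dx=-3,dy=-3->C
  (3,7):dx=-1,dy=-10->C; (3,8):dx=-2,dy=-11->C; (4,5):dx=+2,dy=-5->D; (4,6):dx=-7,dy=-1->C
  (4,7):dx=-5,dy=-8->C; (4,8):dx=-6,dy=-9->C; (5,6):dx=-9,dy=+4->D; (5,7):dx=-7,dy=-3->C
  (5,8):dx=-8,dy=-4->C; (6,7):dx=+2,dy=-7->D; (6,8):dx=+1,dy=-8->D; (7,8):dx=-1,dy=-1->C
Step 2: C = 13, D = 15, total pairs = 28.
Step 3: tau = (C - D)/(n(n-1)/2) = (13 - 15)/28 = -0.071429.
Step 4: Exact two-sided p-value (enumerate n! = 40320 permutations of y under H0): p = 0.904861.
Step 5: alpha = 0.1. fail to reject H0.

tau_b = -0.0714 (C=13, D=15), p = 0.904861, fail to reject H0.


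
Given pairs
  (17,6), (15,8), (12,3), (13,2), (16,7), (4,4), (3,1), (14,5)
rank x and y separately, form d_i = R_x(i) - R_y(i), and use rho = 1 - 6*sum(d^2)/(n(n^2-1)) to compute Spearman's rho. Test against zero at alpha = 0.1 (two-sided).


Step 1: Rank x and y separately (midranks; no ties here).
rank(x): 17->8, 15->6, 12->3, 13->4, 16->7, 4->2, 3->1, 14->5
rank(y): 6->6, 8->8, 3->3, 2->2, 7->7, 4->4, 1->1, 5->5
Step 2: d_i = R_x(i) - R_y(i); compute d_i^2.
  (8-6)^2=4, (6-8)^2=4, (3-3)^2=0, (4-2)^2=4, (7-7)^2=0, (2-4)^2=4, (1-1)^2=0, (5-5)^2=0
sum(d^2) = 16.
Step 3: rho = 1 - 6*16 / (8*(8^2 - 1)) = 1 - 96/504 = 0.809524.
Step 4: Under H0, t = rho * sqrt((n-2)/(1-rho^2)) = 3.3776 ~ t(6).
Step 5: Two-sided p-value from the t-distribution with 6 df = 0.014903.
Step 6: alpha = 0.1. reject H0.

rho = 0.8095, p = 0.014903, reject H0 at alpha = 0.1.


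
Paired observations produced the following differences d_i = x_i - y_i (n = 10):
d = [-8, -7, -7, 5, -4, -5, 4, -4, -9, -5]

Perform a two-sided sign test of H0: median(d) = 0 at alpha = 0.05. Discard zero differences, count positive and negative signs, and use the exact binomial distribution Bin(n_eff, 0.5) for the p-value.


Step 1: Discard zero differences. Original n = 10; n_eff = number of nonzero differences = 10.
Nonzero differences (with sign): -8, -7, -7, +5, -4, -5, +4, -4, -9, -5
Step 2: Count signs: positive = 2, negative = 8.
Step 3: Under H0: P(positive) = 0.5, so the number of positives S ~ Bin(10, 0.5).
Step 4: Two-sided exact p-value = sum of Bin(10,0.5) probabilities at or below the observed probability = 0.109375.
Step 5: alpha = 0.05. fail to reject H0.

n_eff = 10, pos = 2, neg = 8, p = 0.109375, fail to reject H0.


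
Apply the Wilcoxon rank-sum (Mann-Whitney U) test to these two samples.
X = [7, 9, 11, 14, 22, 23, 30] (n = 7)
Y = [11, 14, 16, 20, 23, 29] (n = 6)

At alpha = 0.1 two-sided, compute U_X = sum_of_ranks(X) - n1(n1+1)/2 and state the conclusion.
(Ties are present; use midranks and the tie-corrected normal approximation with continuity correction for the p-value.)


Step 1: Combine and sort all 13 observations; assign midranks.
sorted (value, group): (7,X), (9,X), (11,X), (11,Y), (14,X), (14,Y), (16,Y), (20,Y), (22,X), (23,X), (23,Y), (29,Y), (30,X)
ranks: 7->1, 9->2, 11->3.5, 11->3.5, 14->5.5, 14->5.5, 16->7, 20->8, 22->9, 23->10.5, 23->10.5, 29->12, 30->13
Step 2: Rank sum for X: R1 = 1 + 2 + 3.5 + 5.5 + 9 + 10.5 + 13 = 44.5.
Step 3: U_X = R1 - n1(n1+1)/2 = 44.5 - 7*8/2 = 44.5 - 28 = 16.5.
       U_Y = n1*n2 - U_X = 42 - 16.5 = 25.5.
Step 4: Ties are present, so use the tie-corrected normal approximation (with continuity correction) for the p-value.
Step 5: p-value = 0.566104; compare to alpha = 0.1. fail to reject H0.

U_X = 16.5, p = 0.566104, fail to reject H0 at alpha = 0.1.


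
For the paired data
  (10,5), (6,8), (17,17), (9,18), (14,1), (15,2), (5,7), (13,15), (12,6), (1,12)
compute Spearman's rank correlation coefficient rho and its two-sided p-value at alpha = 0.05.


Step 1: Rank x and y separately (midranks; no ties here).
rank(x): 10->5, 6->3, 17->10, 9->4, 14->8, 15->9, 5->2, 13->7, 12->6, 1->1
rank(y): 5->3, 8->6, 17->9, 18->10, 1->1, 2->2, 7->5, 15->8, 6->4, 12->7
Step 2: d_i = R_x(i) - R_y(i); compute d_i^2.
  (5-3)^2=4, (3-6)^2=9, (10-9)^2=1, (4-10)^2=36, (8-1)^2=49, (9-2)^2=49, (2-5)^2=9, (7-8)^2=1, (6-4)^2=4, (1-7)^2=36
sum(d^2) = 198.
Step 3: rho = 1 - 6*198 / (10*(10^2 - 1)) = 1 - 1188/990 = -0.200000.
Step 4: Under H0, t = rho * sqrt((n-2)/(1-rho^2)) = -0.5774 ~ t(8).
Step 5: Two-sided p-value from the t-distribution with 8 df = 0.579584.
Step 6: alpha = 0.05. fail to reject H0.

rho = -0.2000, p = 0.579584, fail to reject H0 at alpha = 0.05.


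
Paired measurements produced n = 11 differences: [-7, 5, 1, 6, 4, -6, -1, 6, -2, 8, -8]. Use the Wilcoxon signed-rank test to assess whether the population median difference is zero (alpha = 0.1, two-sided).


Step 1: Drop any zero differences (none here) and take |d_i|.
|d| = [7, 5, 1, 6, 4, 6, 1, 6, 2, 8, 8]
Step 2: Midrank |d_i| (ties get averaged ranks).
ranks: |7|->9, |5|->5, |1|->1.5, |6|->7, |4|->4, |6|->7, |1|->1.5, |6|->7, |2|->3, |8|->10.5, |8|->10.5
Step 3: Attach original signs; sum ranks with positive sign and with negative sign.
W+ = 5 + 1.5 + 7 + 4 + 7 + 10.5 = 35
W- = 9 + 7 + 1.5 + 3 + 10.5 = 31
(Check: W+ + W- = 66 should equal n(n+1)/2 = 66.)
Step 4: Test statistic W = min(W+, W-) = 31.
Step 5: Ties in |d|, so use the tie-corrected normal approximation.
        E[W] = n(n+1)/4 = 11*12/4 = 33.
        Tie groups: |d|=1 (t=2), |d|=6 (t=3), |d|=8 (t=2); sum(t^3 - t) = 36.
        Var[W] = n(n+1)(2n+1)/24 - sum(t^3-t)/48 = 3036/24 - 36/48 = 125.75.
        z = (W - E[W]) / sqrt(Var[W]) = (31 - 33) / 11.2138 = -0.1784.
        Two-sided p = 2*Phi(z) = 0.858447.
Step 6: alpha = 0.1. fail to reject H0.

W+ = 35, W- = 31, W = min = 31, p = 0.858447, fail to reject H0.


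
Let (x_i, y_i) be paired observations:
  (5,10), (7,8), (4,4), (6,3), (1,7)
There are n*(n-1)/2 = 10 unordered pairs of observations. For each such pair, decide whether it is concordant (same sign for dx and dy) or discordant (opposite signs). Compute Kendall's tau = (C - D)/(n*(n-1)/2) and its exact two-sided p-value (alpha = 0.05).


Step 1: Enumerate the 10 unordered pairs (i,j) with i<j and classify each by sign(x_j-x_i) * sign(y_j-y_i).
  (1,2):dx=+2,dy=-2->D; (1,3):dx=-1,dy=-6->C; (1,4):dx=+1,dy=-7->D; (1,5):dx=-4,dy=-3->C
  (2,3):dx=-3,dy=-4->C; (2,4):dx=-1,dy=-5->C; (2,5):dx=-6,dy=-1->C; (3,4):dx=+2,dy=-1->D
  (3,5):dx=-3,dy=+3->D; (4,5):dx=-5,dy=+4->D
Step 2: C = 5, D = 5, total pairs = 10.
Step 3: tau = (C - D)/(n(n-1)/2) = (5 - 5)/10 = 0.000000.
Step 4: Exact two-sided p-value (enumerate n! = 120 permutations of y under H0): p = 1.000000.
Step 5: alpha = 0.05. fail to reject H0.

tau_b = 0.0000 (C=5, D=5), p = 1.000000, fail to reject H0.


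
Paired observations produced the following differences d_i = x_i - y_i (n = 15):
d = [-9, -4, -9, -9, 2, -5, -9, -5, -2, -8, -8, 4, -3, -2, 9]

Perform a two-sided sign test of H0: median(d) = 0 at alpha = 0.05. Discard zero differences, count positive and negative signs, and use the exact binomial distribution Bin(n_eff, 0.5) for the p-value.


Step 1: Discard zero differences. Original n = 15; n_eff = number of nonzero differences = 15.
Nonzero differences (with sign): -9, -4, -9, -9, +2, -5, -9, -5, -2, -8, -8, +4, -3, -2, +9
Step 2: Count signs: positive = 3, negative = 12.
Step 3: Under H0: P(positive) = 0.5, so the number of positives S ~ Bin(15, 0.5).
Step 4: Two-sided exact p-value = sum of Bin(15,0.5) probabilities at or below the observed probability = 0.035156.
Step 5: alpha = 0.05. reject H0.

n_eff = 15, pos = 3, neg = 12, p = 0.035156, reject H0.


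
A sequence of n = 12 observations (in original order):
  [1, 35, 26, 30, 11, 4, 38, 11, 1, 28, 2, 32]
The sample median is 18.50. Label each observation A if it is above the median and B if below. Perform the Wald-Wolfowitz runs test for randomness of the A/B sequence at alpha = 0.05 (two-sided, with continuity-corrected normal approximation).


Step 1: Compute median = 18.50; label A = above, B = below.
Labels in order: BAAABBABBABA  (n_A = 6, n_B = 6)
Step 2: Count runs R = 8.
Step 3: Under H0 (random ordering), E[R] = 2*n_A*n_B/(n_A+n_B) + 1 = 2*6*6/12 + 1 = 7.0000.
        Var[R] = 2*n_A*n_B*(2*n_A*n_B - n_A - n_B) / ((n_A+n_B)^2 * (n_A+n_B-1)) = 4320/1584 = 2.7273.
        SD[R] = 1.6514.
Step 4: Continuity-corrected z = (R - 0.5 - E[R]) / SD[R] = (8 - 0.5 - 7.0000) / 1.6514 = 0.3028.
Step 5: Two-sided p-value via normal approximation = 2*(1 - Phi(|z|)) = 0.762069.
Step 6: alpha = 0.05. fail to reject H0.

R = 8, z = 0.3028, p = 0.762069, fail to reject H0.


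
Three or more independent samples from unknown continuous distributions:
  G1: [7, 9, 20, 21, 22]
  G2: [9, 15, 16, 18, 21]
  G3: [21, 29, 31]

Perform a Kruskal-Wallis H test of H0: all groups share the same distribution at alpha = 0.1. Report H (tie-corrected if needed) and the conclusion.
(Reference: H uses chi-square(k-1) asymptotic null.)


Step 1: Combine all N = 13 observations and assign midranks.
sorted (value, group, rank): (7,G1,1), (9,G1,2.5), (9,G2,2.5), (15,G2,4), (16,G2,5), (18,G2,6), (20,G1,7), (21,G1,9), (21,G2,9), (21,G3,9), (22,G1,11), (29,G3,12), (31,G3,13)
Step 2: Sum ranks within each group.
R_1 = 30.5 (n_1 = 5)
R_2 = 26.5 (n_2 = 5)
R_3 = 34 (n_3 = 3)
Step 3: H = 12/(N(N+1)) * sum(R_i^2/n_i) - 3(N+1)
     = 12/(13*14) * (30.5^2/5 + 26.5^2/5 + 34^2/3) - 3*14
     = 0.065934 * 711.833 - 42
     = 4.934066.
Step 4: Ties present; correction factor C = 1 - 30/(13^3 - 13) = 0.986264. Corrected H = 4.934066 / 0.986264 = 5.002786.
Step 5: Under H0, H ~ chi^2(2); p-value = 0.081971.
Step 6: alpha = 0.1. reject H0.

H = 5.0028, df = 2, p = 0.081971, reject H0.


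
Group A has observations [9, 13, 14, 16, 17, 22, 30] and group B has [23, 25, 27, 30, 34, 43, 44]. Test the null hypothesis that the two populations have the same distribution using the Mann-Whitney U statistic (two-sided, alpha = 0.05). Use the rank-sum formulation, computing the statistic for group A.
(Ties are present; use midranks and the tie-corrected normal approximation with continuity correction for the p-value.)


Step 1: Combine and sort all 14 observations; assign midranks.
sorted (value, group): (9,X), (13,X), (14,X), (16,X), (17,X), (22,X), (23,Y), (25,Y), (27,Y), (30,X), (30,Y), (34,Y), (43,Y), (44,Y)
ranks: 9->1, 13->2, 14->3, 16->4, 17->5, 22->6, 23->7, 25->8, 27->9, 30->10.5, 30->10.5, 34->12, 43->13, 44->14
Step 2: Rank sum for X: R1 = 1 + 2 + 3 + 4 + 5 + 6 + 10.5 = 31.5.
Step 3: U_X = R1 - n1(n1+1)/2 = 31.5 - 7*8/2 = 31.5 - 28 = 3.5.
       U_Y = n1*n2 - U_X = 49 - 3.5 = 45.5.
Step 4: Ties are present, so use the tie-corrected normal approximation (with continuity correction) for the p-value.
Step 5: p-value = 0.008734; compare to alpha = 0.05. reject H0.

U_X = 3.5, p = 0.008734, reject H0 at alpha = 0.05.


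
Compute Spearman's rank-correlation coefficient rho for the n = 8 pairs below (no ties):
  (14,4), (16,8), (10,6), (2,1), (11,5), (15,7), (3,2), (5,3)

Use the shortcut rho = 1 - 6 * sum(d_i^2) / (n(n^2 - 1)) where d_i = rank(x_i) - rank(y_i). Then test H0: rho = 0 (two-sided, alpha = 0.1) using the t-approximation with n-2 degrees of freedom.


Step 1: Rank x and y separately (midranks; no ties here).
rank(x): 14->6, 16->8, 10->4, 2->1, 11->5, 15->7, 3->2, 5->3
rank(y): 4->4, 8->8, 6->6, 1->1, 5->5, 7->7, 2->2, 3->3
Step 2: d_i = R_x(i) - R_y(i); compute d_i^2.
  (6-4)^2=4, (8-8)^2=0, (4-6)^2=4, (1-1)^2=0, (5-5)^2=0, (7-7)^2=0, (2-2)^2=0, (3-3)^2=0
sum(d^2) = 8.
Step 3: rho = 1 - 6*8 / (8*(8^2 - 1)) = 1 - 48/504 = 0.904762.
Step 4: Under H0, t = rho * sqrt((n-2)/(1-rho^2)) = 5.2034 ~ t(6).
Step 5: Two-sided p-value from the t-distribution with 6 df = 0.002008.
Step 6: alpha = 0.1. reject H0.

rho = 0.9048, p = 0.002008, reject H0 at alpha = 0.1.


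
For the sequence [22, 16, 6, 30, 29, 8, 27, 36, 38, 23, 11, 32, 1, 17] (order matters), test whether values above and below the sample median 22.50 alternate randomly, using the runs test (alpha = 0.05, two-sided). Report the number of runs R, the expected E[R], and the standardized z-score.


Step 1: Compute median = 22.50; label A = above, B = below.
Labels in order: BBBAABAAAABABB  (n_A = 7, n_B = 7)
Step 2: Count runs R = 7.
Step 3: Under H0 (random ordering), E[R] = 2*n_A*n_B/(n_A+n_B) + 1 = 2*7*7/14 + 1 = 8.0000.
        Var[R] = 2*n_A*n_B*(2*n_A*n_B - n_A - n_B) / ((n_A+n_B)^2 * (n_A+n_B-1)) = 8232/2548 = 3.2308.
        SD[R] = 1.7974.
Step 4: Continuity-corrected z = (R + 0.5 - E[R]) / SD[R] = (7 + 0.5 - 8.0000) / 1.7974 = -0.2782.
Step 5: Two-sided p-value via normal approximation = 2*(1 - Phi(|z|)) = 0.780879.
Step 6: alpha = 0.05. fail to reject H0.

R = 7, z = -0.2782, p = 0.780879, fail to reject H0.


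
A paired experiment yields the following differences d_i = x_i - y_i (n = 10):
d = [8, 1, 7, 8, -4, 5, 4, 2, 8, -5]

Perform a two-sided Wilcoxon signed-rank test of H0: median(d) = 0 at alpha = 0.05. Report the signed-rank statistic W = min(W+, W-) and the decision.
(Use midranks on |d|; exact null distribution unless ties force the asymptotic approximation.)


Step 1: Drop any zero differences (none here) and take |d_i|.
|d| = [8, 1, 7, 8, 4, 5, 4, 2, 8, 5]
Step 2: Midrank |d_i| (ties get averaged ranks).
ranks: |8|->9, |1|->1, |7|->7, |8|->9, |4|->3.5, |5|->5.5, |4|->3.5, |2|->2, |8|->9, |5|->5.5
Step 3: Attach original signs; sum ranks with positive sign and with negative sign.
W+ = 9 + 1 + 7 + 9 + 5.5 + 3.5 + 2 + 9 = 46
W- = 3.5 + 5.5 = 9
(Check: W+ + W- = 55 should equal n(n+1)/2 = 55.)
Step 4: Test statistic W = min(W+, W-) = 9.
Step 5: Ties in |d|, so use the tie-corrected normal approximation.
        E[W] = n(n+1)/4 = 10*11/4 = 27.5.
        Tie groups: |d|=4 (t=2), |d|=5 (t=2), |d|=8 (t=3); sum(t^3 - t) = 36.
        Var[W] = n(n+1)(2n+1)/24 - sum(t^3-t)/48 = 2310/24 - 36/48 = 95.5.
        z = (W - E[W]) / sqrt(Var[W]) = (9 - 27.5) / 9.7724 = -1.8931.
        Two-sided p = 2*Phi(z) = 0.058347.
Step 6: alpha = 0.05. fail to reject H0.

W+ = 46, W- = 9, W = min = 9, p = 0.058347, fail to reject H0.
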